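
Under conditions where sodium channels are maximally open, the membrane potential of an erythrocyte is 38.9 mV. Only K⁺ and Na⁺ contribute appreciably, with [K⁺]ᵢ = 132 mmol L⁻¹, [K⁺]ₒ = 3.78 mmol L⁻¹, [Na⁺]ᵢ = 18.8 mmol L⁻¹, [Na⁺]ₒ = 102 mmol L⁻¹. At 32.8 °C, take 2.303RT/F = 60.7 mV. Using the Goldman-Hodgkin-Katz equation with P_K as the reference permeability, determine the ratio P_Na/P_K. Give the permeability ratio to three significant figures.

29.0

Let α = P_Na/P_K. GHK: Vm = 60.7·log₁₀[(Kₒ + α·Naₒ)/(Kᵢ + α·Naᵢ)].
10^(Vm/60.7) = 10^(38.9/60.7) = 4.3738
So 4.3738·(Kᵢ + α·Naᵢ) = Kₒ + α·Naₒ → α = (4.3738·132.0 − 3.78) / (102.0 − 4.3738·18.8)
α = (577.3 − 3.78) / (102.0 − 82.23) = 573.6/19.77 = 29.01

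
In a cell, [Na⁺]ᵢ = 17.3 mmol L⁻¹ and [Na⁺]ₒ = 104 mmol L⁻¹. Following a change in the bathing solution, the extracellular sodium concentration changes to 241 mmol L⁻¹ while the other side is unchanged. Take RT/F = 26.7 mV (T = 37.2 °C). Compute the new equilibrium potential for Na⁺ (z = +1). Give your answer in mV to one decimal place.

After the shift: [Na⁺]_out = 241, [Na⁺]_in = 17.3 mmol L⁻¹.
E_new = (26.7/1)·ln(241/17.3) = 26.70 · (2.6341) = 70.33 mV

70.3 mV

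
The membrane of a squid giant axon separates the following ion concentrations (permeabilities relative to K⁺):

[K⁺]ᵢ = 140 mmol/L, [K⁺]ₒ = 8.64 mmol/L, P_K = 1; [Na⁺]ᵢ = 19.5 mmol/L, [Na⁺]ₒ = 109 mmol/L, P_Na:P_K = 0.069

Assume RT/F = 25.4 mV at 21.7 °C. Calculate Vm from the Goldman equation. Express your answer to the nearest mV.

-55 mV

Vm = 25.4 · ln[(Σ P·[cation]ₒ + Σ P·[anion]ᵢ) / (Σ P·[cation]ᵢ + Σ P·[anion]ₒ)]
Numerator = 1×8.64 + 0.069×109 = 16.16
Denominator = 1×140 + 0.069×19.5 = 141.3
Vm = 25.4 · ln(0.11434) = 25.4 × (-2.1686) = -55.08 mV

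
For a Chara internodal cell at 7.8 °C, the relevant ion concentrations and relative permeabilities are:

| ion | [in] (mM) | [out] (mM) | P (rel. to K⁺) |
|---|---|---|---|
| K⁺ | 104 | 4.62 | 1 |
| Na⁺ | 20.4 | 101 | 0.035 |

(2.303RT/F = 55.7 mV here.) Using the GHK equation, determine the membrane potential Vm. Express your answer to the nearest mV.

-62 mV

Vm = 55.7 · log₁₀[(Σ P·[cation]ₒ + Σ P·[anion]ᵢ) / (Σ P·[cation]ᵢ + Σ P·[anion]ₒ)]
Numerator = 1×4.62 + 0.035×101 = 8.155
Denominator = 1×104 + 0.035×20.4 = 104.7
Vm = 55.7 · log₁₀(0.077879) = 55.7 × (-1.1086) = -61.75 mV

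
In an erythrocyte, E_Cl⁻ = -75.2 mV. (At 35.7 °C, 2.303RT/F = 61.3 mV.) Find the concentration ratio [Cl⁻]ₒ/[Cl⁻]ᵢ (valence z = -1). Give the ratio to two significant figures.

17

log₁₀([out]/[in]) = E·z/(61.3) = -75.2 × -1 / 61.3 = 1.2268
[out]/[in] = 10^(1.2268) = 16.86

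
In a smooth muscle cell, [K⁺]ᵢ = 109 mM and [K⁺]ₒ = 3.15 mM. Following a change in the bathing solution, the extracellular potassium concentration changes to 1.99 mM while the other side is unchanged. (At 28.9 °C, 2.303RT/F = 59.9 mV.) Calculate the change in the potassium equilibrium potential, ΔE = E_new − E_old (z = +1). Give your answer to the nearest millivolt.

-12 mV

E_old = (59.9/1)·log₁₀(3.15/109) = -92.19 mV
E_new = (59.9/1)·log₁₀(1.99/109) = -104.14 mV
ΔE = -104.14 − (-92.19) = -11.95 mV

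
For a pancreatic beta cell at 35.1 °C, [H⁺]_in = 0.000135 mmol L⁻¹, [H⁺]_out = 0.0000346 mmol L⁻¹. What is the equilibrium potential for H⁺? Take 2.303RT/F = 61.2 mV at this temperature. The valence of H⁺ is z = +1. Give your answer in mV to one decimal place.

-36.2 mV

E = (61.2/z) · log₁₀([H⁺]_out/[H⁺]_in) with z = +1.
= (61.2/1) · log₁₀(0.0000346/0.000135) = 61.20 · log₁₀(0.2563)
= 61.20 · (-0.5913) = -36.18 mV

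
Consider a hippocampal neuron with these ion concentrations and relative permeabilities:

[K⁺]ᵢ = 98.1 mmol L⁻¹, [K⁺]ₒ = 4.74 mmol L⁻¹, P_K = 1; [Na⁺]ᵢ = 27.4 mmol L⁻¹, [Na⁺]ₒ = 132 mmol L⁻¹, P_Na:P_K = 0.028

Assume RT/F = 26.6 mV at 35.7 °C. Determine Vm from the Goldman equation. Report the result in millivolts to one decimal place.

Vm = 26.6 · ln[(Σ P·[cation]ₒ + Σ P·[anion]ᵢ) / (Σ P·[cation]ᵢ + Σ P·[anion]ₒ)]
Numerator = 1×4.74 + 0.028×132 = 8.436
Denominator = 1×98.1 + 0.028×27.4 = 98.87
Vm = 26.6 · ln(0.085327) = 26.6 × (-2.4613) = -65.47 mV

-65.5 mV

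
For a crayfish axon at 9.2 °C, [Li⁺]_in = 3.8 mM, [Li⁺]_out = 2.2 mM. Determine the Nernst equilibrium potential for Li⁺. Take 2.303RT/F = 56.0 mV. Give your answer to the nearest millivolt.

-13 mV

E = (56.0/z) · log₁₀([Li⁺]_out/[Li⁺]_in) with z = +1.
= (56.0/1) · log₁₀(2.2/3.8) = 56.00 · log₁₀(0.5789)
= 56.00 · (-0.2374) = -13.29 mV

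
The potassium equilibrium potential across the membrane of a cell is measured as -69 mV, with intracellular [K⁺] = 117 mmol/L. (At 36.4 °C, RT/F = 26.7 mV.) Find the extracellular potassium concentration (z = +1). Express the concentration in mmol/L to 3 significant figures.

8.83 mmol/L

Nernst: E = (26.7/1) · ln([out]/[in]), so ln([out]/[in]) = -69.0 × 1 / 26.7 = -2.5843.
[out]/[in] = e^(-2.5843) = 0.07545.
[out] = 0.07545 × 117 = 8.828 mmol/L.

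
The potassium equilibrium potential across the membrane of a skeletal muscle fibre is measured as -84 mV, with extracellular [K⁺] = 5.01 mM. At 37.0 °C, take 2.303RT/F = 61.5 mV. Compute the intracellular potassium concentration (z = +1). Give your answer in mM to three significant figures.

Nernst: E = (61.5/1) · log₁₀([out]/[in]), so log₁₀([out]/[in]) = -84.0 × 1 / 61.5 = -1.3659.
[out]/[in] = 10^(-1.3659) = 0.04307.
[in] = 5.01 / 0.04307 = 116.3 mM.

116 mM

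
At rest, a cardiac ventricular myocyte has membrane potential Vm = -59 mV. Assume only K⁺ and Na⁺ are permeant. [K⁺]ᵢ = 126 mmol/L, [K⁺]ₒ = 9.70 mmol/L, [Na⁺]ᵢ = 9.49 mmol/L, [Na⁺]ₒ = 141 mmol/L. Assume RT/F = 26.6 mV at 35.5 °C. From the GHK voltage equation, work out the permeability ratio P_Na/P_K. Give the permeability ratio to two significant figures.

Let α = P_Na/P_K. GHK: Vm = 26.6·ln[(Kₒ + α·Naₒ)/(Kᵢ + α·Naᵢ)].
e^(Vm/26.6) = e^(-59.0/26.6) = 0.10882
So 0.10882·(Kᵢ + α·Naᵢ) = Kₒ + α·Naₒ → α = (0.10882·126.0 − 9.7) / (141.0 − 0.10882·9.49)
α = (13.71 − 9.7) / (141.0 − 1.033) = 4.012/140 = 0.02866

0.029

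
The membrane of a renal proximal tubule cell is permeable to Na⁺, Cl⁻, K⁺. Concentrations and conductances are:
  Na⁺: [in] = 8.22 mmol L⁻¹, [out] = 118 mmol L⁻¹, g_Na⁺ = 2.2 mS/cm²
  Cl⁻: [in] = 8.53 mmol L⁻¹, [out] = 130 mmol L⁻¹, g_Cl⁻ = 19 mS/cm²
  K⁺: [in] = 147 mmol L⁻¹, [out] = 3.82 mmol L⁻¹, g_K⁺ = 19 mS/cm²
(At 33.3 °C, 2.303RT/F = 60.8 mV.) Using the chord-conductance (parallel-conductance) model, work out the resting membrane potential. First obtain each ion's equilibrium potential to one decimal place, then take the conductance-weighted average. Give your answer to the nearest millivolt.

-76 mV

E_Na⁺ = (60.8/1)·log₁₀(118/8.22) = 70.3 mV
E_Cl⁻ = (60.8/-1)·log₁₀(130/8.53) = -71.9 mV
E_K⁺ = (60.8/1)·log₁₀(3.82/147) = -96.4 mV
Vm = (Σ gᵢEᵢ)/(Σ gᵢ) = (2.2·70.3 + 19·-71.9 + 19·-96.4) / (2.2 + 19 + 19)
= -3043.04 / 40.2 = -75.70 mV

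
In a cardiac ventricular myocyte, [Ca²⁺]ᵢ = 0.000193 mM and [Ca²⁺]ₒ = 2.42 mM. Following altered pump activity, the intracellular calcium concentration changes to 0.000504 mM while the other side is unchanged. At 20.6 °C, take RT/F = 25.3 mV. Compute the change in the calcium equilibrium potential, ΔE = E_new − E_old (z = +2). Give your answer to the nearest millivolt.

E_old = (25.3/2)·ln(2.42/0.000193) = 119.37 mV
E_new = (25.3/2)·ln(2.42/0.000504) = 107.23 mV
ΔE = 107.23 − (119.37) = -12.14 mV

-12 mV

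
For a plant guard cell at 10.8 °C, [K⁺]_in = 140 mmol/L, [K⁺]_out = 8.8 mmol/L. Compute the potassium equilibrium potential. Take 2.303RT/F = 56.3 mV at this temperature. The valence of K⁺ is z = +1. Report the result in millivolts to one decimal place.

E = (56.3/z) · log₁₀([K⁺]_out/[K⁺]_in) with z = +1.
= (56.3/1) · log₁₀(8.8/140) = 56.30 · log₁₀(0.06286)
= 56.30 · (-1.2016) = -67.65 mV

-67.7 mV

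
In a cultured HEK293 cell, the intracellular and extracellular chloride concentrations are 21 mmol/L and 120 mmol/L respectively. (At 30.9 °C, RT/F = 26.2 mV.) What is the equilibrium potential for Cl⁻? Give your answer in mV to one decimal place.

-45.7 mV

E = (26.2/z) · ln([Cl⁻]_out/[Cl⁻]_in) with z = -1.
For an anion, dividing by z = -1 reverses the sign.
= (26.2/-1) · ln(120/21) = -26.20 · ln(5.714)
= -26.20 · (1.7430) = -45.67 mV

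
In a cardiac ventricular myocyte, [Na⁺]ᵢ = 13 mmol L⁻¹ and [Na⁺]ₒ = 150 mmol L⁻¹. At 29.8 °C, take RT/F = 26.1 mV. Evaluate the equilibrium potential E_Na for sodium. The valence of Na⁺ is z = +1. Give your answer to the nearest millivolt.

64 mV

E = (26.1/z) · ln([Na⁺]_out/[Na⁺]_in) with z = +1.
= (26.1/1) · ln(150/13) = 26.10 · ln(11.54)
= 26.10 · (2.4457) = 63.83 mV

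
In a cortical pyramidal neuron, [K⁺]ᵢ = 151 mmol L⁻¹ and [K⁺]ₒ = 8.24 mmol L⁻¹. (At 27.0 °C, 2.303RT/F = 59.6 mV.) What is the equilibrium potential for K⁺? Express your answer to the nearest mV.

E = (59.6/z) · log₁₀([K⁺]_out/[K⁺]_in) with z = +1.
= (59.6/1) · log₁₀(8.24/151) = 59.60 · log₁₀(0.05457)
= 59.60 · (-1.2630) = -75.28 mV

-75 mV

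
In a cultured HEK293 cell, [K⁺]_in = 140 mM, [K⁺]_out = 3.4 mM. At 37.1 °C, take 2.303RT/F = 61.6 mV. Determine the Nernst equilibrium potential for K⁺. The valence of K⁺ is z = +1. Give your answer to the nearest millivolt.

-99 mV

E = (61.6/z) · log₁₀([K⁺]_out/[K⁺]_in) with z = +1.
= (61.6/1) · log₁₀(3.4/140) = 61.60 · log₁₀(0.02429)
= 61.60 · (-1.6146) = -99.46 mV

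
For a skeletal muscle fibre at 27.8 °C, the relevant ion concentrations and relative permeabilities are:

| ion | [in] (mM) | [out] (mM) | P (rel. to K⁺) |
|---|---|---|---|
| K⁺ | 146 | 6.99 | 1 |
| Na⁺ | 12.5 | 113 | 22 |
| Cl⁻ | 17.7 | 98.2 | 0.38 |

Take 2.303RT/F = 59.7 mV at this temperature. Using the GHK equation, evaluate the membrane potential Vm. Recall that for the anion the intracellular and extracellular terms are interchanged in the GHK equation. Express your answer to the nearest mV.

44 mV

Vm = 59.7 · log₁₀[(Σ P·[cation]ₒ + Σ P·[anion]ᵢ) / (Σ P·[cation]ᵢ + Σ P·[anion]ₒ)]
Numerator = 1×6.99 + 22×113 + 0.38×17.7 = 2500
Denominator = 1×146 + 22×12.5 + 0.38×98.2 = 458.3
Vm = 59.7 · log₁₀(5.4541) = 59.7 × (0.7367) = 43.98 mV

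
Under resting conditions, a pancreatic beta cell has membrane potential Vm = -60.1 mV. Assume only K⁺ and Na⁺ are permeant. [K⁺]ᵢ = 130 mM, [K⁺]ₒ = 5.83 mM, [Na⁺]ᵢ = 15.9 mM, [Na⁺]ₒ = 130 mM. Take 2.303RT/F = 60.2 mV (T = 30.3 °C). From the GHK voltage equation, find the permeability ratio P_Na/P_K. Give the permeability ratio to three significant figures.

0.0562

Let α = P_Na/P_K. GHK: Vm = 60.2·log₁₀[(Kₒ + α·Naₒ)/(Kᵢ + α·Naᵢ)].
10^(Vm/60.2) = 10^(-60.1/60.2) = 0.10038
So 0.10038·(Kᵢ + α·Naᵢ) = Kₒ + α·Naₒ → α = (0.10038·130.0 − 5.83) / (130.0 − 0.10038·15.9)
α = (13.05 − 5.83) / (130.0 − 1.596) = 7.22/128.4 = 0.05623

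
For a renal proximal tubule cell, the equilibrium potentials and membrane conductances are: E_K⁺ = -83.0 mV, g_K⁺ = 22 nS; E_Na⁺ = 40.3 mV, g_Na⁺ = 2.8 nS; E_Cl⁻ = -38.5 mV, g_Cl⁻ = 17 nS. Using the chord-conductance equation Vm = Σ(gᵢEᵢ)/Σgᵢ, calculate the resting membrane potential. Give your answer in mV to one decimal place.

-56.6 mV

Σ gᵢEᵢ = 22·(-83.0) + 2.8·(40.3) + 17·(-38.5) = -2367.66
Σ gᵢ = 22 + 2.8 + 17 = 41.8
Vm = -2367.66 / 41.8 = -56.64 mV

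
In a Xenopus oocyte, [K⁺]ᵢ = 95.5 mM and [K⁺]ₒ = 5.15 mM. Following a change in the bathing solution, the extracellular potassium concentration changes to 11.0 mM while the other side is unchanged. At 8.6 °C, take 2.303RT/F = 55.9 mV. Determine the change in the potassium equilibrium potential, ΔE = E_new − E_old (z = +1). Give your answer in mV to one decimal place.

18.4 mV

E_old = (55.9/1)·log₁₀(5.15/95.5) = -70.89 mV
E_new = (55.9/1)·log₁₀(11.0/95.5) = -52.47 mV
ΔE = -52.47 − (-70.89) = 18.42 mV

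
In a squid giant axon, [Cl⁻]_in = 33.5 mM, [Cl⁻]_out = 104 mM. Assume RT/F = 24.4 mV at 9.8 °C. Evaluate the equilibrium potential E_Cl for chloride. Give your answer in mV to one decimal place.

E = (24.4/z) · ln([Cl⁻]_out/[Cl⁻]_in) with z = -1.
For an anion, dividing by z = -1 reverses the sign.
= (24.4/-1) · ln(104/33.5) = -24.40 · ln(3.104)
= -24.40 · (1.1328) = -27.64 mV

-27.6 mV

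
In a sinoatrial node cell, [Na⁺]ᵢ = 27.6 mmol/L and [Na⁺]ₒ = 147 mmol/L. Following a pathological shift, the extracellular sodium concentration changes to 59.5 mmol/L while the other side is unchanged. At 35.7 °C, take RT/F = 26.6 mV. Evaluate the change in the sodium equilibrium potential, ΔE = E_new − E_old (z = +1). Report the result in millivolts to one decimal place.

-24.1 mV

E_old = (26.6/1)·ln(147/27.6) = 44.49 mV
E_new = (26.6/1)·ln(59.5/27.6) = 20.43 mV
ΔE = 20.43 − (44.49) = -24.06 mV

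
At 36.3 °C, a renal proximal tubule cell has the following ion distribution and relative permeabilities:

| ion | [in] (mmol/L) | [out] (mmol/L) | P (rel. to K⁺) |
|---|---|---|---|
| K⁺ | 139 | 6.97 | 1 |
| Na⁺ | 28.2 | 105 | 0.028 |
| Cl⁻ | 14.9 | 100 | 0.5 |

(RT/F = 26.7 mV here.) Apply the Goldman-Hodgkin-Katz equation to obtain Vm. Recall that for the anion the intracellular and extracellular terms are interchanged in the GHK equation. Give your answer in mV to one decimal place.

-63.9 mV

Vm = 26.7 · ln[(Σ P·[cation]ₒ + Σ P·[anion]ᵢ) / (Σ P·[cation]ᵢ + Σ P·[anion]ₒ)]
Numerator = 1×6.97 + 0.028×105 + 0.5×14.9 = 17.36
Denominator = 1×139 + 0.028×28.2 + 0.5×100 = 189.8
Vm = 26.7 · ln(0.09147) = 26.7 × (-2.3917) = -63.86 mV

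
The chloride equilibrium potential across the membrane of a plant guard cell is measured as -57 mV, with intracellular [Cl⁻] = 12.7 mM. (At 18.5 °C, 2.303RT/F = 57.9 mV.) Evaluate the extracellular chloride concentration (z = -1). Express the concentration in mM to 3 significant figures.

123 mM

Nernst: E = (57.9/-1) · log₁₀([out]/[in]), so log₁₀([out]/[in]) = -57.0 × -1 / 57.9 = 0.9845.
[out]/[in] = 10^(0.9845) = 9.648.
[out] = 9.648 × 12.7 = 122.5 mM.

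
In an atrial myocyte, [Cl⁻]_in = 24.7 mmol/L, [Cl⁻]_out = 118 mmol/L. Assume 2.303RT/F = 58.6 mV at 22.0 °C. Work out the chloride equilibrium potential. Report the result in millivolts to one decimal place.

-39.8 mV

E = (58.6/z) · log₁₀([Cl⁻]_out/[Cl⁻]_in) with z = -1.
For an anion, dividing by z = -1 reverses the sign.
= (58.6/-1) · log₁₀(118/24.7) = -58.60 · log₁₀(4.777)
= -58.60 · (0.6792) = -39.80 mV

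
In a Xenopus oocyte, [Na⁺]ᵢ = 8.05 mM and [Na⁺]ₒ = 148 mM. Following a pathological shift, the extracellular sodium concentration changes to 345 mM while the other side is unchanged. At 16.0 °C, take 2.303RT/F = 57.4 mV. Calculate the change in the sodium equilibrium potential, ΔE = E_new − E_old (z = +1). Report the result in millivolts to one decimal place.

21.1 mV

E_old = (57.4/1)·log₁₀(148/8.05) = 72.58 mV
E_new = (57.4/1)·log₁₀(345/8.05) = 93.68 mV
ΔE = 93.68 − (72.58) = 21.10 mV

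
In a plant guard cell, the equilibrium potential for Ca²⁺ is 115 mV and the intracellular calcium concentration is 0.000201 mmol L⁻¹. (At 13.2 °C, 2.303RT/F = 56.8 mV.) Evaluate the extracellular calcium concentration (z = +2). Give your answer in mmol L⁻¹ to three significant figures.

2.25 mmol L⁻¹

Nernst: E = (56.8/2) · log₁₀([out]/[in]), so log₁₀([out]/[in]) = 115.0 × 2 / 56.8 = 4.0493.
[out]/[in] = 10^(4.0493) = 1.12e+04.
[out] = 1.12e+04 × 0.000201 = 2.252 mmol L⁻¹.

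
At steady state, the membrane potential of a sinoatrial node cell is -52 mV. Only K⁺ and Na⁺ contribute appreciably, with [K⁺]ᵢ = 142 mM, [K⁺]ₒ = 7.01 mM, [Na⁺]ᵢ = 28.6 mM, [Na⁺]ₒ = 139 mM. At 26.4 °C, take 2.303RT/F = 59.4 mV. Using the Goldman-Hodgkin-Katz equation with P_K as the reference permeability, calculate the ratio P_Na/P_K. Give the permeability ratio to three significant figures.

0.0881

Let α = P_Na/P_K. GHK: Vm = 59.4·log₁₀[(Kₒ + α·Naₒ)/(Kᵢ + α·Naᵢ)].
10^(Vm/59.4) = 10^(-52.0/59.4) = 0.13322
So 0.13322·(Kᵢ + α·Naᵢ) = Kₒ + α·Naₒ → α = (0.13322·142.0 − 7.01) / (139.0 − 0.13322·28.6)
α = (18.92 − 7.01) / (139.0 − 3.81) = 11.91/135.2 = 0.08808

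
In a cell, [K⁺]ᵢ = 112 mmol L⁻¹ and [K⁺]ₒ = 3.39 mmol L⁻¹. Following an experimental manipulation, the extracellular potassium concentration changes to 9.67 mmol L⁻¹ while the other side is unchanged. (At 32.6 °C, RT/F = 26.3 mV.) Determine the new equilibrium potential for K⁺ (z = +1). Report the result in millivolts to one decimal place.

After the shift: [K⁺]_out = 9.67, [K⁺]_in = 112 mmol L⁻¹.
E_new = (26.3/1)·ln(9.67/112) = 26.30 · (-2.4495) = -64.42 mV

-64.4 mV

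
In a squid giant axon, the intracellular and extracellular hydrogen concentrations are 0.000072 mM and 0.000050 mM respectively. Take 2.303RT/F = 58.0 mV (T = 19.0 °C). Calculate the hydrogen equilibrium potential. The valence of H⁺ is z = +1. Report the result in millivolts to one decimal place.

E = (58.0/z) · log₁₀([H⁺]_out/[H⁺]_in) with z = +1.
= (58.0/1) · log₁₀(0.000050/0.000072) = 58.00 · log₁₀(0.6944)
= 58.00 · (-0.1584) = -9.19 mV

-9.2 mV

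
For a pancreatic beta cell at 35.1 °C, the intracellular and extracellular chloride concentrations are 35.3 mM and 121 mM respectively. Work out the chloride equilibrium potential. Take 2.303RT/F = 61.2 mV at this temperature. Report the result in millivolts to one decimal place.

-32.7 mV

E = (61.2/z) · log₁₀([Cl⁻]_out/[Cl⁻]_in) with z = -1.
For an anion, dividing by z = -1 reverses the sign.
= (61.2/-1) · log₁₀(121/35.3) = -61.20 · log₁₀(3.428)
= -61.20 · (0.5350) = -32.74 mV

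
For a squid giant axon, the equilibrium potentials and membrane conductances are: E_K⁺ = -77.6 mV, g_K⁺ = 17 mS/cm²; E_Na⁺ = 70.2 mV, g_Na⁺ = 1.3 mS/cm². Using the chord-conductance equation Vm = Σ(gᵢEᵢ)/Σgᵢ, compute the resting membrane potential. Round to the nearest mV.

-67 mV

Σ gᵢEᵢ = 17·(-77.6) + 1.3·(70.2) = -1227.94
Σ gᵢ = 17 + 1.3 = 18.3
Vm = -1227.94 / 18.3 = -67.10 mV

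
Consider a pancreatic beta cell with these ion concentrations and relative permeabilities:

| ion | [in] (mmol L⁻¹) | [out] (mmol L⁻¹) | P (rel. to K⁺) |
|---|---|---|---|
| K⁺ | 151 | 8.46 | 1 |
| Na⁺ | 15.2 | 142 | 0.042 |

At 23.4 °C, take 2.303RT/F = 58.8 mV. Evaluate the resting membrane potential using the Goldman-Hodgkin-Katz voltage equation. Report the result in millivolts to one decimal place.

Vm = 58.8 · log₁₀[(Σ P·[cation]ₒ + Σ P·[anion]ᵢ) / (Σ P·[cation]ᵢ + Σ P·[anion]ₒ)]
Numerator = 1×8.46 + 0.042×142 = 14.42
Denominator = 1×151 + 0.042×15.2 = 151.6
Vm = 58.8 · log₁₀(0.095121) = 58.8 × (-1.0217) = -60.08 mV

-60.1 mV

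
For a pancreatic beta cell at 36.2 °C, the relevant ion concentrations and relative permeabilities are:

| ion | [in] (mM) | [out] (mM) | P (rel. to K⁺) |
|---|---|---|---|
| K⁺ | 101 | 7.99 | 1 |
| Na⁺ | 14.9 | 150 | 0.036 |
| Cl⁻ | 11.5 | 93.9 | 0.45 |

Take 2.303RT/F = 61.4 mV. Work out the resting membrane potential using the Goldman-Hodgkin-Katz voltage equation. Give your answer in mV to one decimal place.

Vm = 61.4 · log₁₀[(Σ P·[cation]ₒ + Σ P·[anion]ᵢ) / (Σ P·[cation]ᵢ + Σ P·[anion]ₒ)]
Numerator = 1×7.99 + 0.036×150 + 0.45×11.5 = 18.57
Denominator = 1×101 + 0.036×14.9 + 0.45×93.9 = 143.8
Vm = 61.4 · log₁₀(0.12911) = 61.4 × (-0.8890) = -54.59 mV

-54.6 mV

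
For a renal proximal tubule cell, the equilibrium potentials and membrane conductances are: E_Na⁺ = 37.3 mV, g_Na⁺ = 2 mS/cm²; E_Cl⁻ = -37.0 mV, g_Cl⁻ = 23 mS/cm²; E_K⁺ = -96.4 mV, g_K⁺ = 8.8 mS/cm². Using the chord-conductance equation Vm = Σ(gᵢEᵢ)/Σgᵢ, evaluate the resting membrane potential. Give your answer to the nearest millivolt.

-48 mV

Σ gᵢEᵢ = 2·(37.3) + 23·(-37.0) + 8.8·(-96.4) = -1624.72
Σ gᵢ = 2 + 23 + 8.8 = 33.8
Vm = -1624.72 / 33.8 = -48.07 mV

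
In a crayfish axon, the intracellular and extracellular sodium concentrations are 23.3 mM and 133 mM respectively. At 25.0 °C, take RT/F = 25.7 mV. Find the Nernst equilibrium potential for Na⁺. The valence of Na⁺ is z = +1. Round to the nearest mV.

E = (25.7/z) · ln([Na⁺]_out/[Na⁺]_in) with z = +1.
= (25.7/1) · ln(133/23.3) = 25.70 · ln(5.708)
= 25.70 · (1.7419) = 44.77 mV

45 mV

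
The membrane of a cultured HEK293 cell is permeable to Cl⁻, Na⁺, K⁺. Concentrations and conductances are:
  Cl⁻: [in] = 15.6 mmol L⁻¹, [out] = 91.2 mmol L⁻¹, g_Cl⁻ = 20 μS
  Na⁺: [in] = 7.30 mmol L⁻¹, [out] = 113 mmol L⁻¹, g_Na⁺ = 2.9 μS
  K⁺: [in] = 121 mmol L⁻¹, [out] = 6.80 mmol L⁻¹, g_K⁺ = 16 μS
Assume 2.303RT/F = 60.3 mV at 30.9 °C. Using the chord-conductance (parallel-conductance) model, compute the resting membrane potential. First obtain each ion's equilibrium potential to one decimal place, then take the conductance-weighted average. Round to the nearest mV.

-49 mV

E_Cl⁻ = (60.3/-1)·log₁₀(91.2/15.6) = -46.2 mV
E_Na⁺ = (60.3/1)·log₁₀(113/7.30) = 71.7 mV
E_K⁺ = (60.3/1)·log₁₀(6.80/121) = -75.4 mV
Vm = (Σ gᵢEᵢ)/(Σ gᵢ) = (20·-46.2 + 2.9·71.7 + 16·-75.4) / (20 + 2.9 + 16)
= -1922.47 / 38.9 = -49.42 mV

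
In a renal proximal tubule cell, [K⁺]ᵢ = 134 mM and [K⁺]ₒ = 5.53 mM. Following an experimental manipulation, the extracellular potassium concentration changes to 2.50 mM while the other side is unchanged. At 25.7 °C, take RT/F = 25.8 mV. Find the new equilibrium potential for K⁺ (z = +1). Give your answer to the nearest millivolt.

After the shift: [K⁺]_out = 2.50, [K⁺]_in = 134 mM.
E_new = (25.8/1)·ln(2.50/134) = 25.80 · (-3.9815) = -102.72 mV

-103 mV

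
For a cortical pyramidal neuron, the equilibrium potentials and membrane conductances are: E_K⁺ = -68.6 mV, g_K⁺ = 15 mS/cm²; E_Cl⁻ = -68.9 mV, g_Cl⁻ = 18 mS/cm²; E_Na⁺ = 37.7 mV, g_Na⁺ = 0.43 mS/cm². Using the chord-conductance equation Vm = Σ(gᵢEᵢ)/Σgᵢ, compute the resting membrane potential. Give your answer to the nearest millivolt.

-67 mV

Σ gᵢEᵢ = 15·(-68.6) + 18·(-68.9) + 0.43·(37.7) = -2252.99
Σ gᵢ = 15 + 18 + 0.43 = 33.43
Vm = -2252.99 / 33.43 = -67.39 mV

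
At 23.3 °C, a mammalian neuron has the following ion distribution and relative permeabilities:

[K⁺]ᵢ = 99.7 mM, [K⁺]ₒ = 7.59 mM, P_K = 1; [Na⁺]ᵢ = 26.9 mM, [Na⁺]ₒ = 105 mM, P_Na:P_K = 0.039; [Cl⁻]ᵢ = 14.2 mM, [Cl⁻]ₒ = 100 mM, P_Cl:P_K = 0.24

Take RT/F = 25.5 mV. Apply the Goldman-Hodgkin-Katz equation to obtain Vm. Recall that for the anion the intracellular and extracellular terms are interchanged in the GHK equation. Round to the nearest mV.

-54 mV

Vm = 25.5 · ln[(Σ P·[cation]ₒ + Σ P·[anion]ᵢ) / (Σ P·[cation]ᵢ + Σ P·[anion]ₒ)]
Numerator = 1×7.59 + 0.039×105 + 0.24×14.2 = 15.09
Denominator = 1×99.7 + 0.039×26.9 + 0.24×100 = 124.7
Vm = 25.5 · ln(0.12099) = 25.5 × (-2.1121) = -53.86 mV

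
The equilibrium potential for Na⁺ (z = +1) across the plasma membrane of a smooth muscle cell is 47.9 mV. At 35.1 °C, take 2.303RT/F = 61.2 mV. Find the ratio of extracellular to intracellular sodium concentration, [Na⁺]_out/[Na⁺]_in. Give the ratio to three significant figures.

6.06

log₁₀([out]/[in]) = E·z/(61.2) = 47.9 × 1 / 61.2 = 0.7827
[out]/[in] = 10^(0.7827) = 6.063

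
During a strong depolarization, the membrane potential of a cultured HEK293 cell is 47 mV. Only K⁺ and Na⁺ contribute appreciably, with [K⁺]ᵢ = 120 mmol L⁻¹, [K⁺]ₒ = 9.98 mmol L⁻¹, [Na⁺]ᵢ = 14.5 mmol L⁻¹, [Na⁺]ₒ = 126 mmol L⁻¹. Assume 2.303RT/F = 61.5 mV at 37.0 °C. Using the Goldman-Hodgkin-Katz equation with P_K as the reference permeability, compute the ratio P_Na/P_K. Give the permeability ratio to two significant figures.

Let α = P_Na/P_K. GHK: Vm = 61.5·log₁₀[(Kₒ + α·Naₒ)/(Kᵢ + α·Naᵢ)].
10^(Vm/61.5) = 10^(47.0/61.5) = 5.8107
So 5.8107·(Kᵢ + α·Naᵢ) = Kₒ + α·Naₒ → α = (5.8107·120.0 − 9.98) / (126.0 − 5.8107·14.5)
α = (697.3 − 9.98) / (126.0 − 84.25) = 687.3/41.75 = 16.46

16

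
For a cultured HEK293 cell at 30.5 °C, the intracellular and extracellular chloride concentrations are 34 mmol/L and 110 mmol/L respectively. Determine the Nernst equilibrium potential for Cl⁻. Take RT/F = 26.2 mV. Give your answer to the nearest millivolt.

E = (26.2/z) · ln([Cl⁻]_out/[Cl⁻]_in) with z = -1.
For an anion, dividing by z = -1 reverses the sign.
= (26.2/-1) · ln(110/34) = -26.20 · ln(3.235)
= -26.20 · (1.1741) = -30.76 mV

-31 mV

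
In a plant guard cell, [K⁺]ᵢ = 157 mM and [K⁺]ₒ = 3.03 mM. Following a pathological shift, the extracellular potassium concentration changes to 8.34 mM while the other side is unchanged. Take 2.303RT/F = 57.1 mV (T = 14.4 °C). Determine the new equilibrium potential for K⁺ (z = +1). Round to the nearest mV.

After the shift: [K⁺]_out = 8.34, [K⁺]_in = 157 mM.
E_new = (57.1/1)·log₁₀(8.34/157) = 57.10 · (-1.2747) = -72.79 mV

-73 mV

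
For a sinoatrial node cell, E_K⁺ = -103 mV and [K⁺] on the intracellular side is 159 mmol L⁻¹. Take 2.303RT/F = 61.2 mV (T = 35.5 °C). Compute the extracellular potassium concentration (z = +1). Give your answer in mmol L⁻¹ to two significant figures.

Nernst: E = (61.2/1) · log₁₀([out]/[in]), so log₁₀([out]/[in]) = -103.0 × 1 / 61.2 = -1.6830.
[out]/[in] = 10^(-1.6830) = 0.02075.
[out] = 0.02075 × 159 = 3.299 mmol L⁻¹.

3.3 mmol L⁻¹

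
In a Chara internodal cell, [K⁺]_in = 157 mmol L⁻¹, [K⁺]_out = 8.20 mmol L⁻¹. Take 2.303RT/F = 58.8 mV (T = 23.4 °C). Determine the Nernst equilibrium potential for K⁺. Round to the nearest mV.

-75 mV

E = (58.8/z) · log₁₀([K⁺]_out/[K⁺]_in) with z = +1.
= (58.8/1) · log₁₀(8.20/157) = 58.80 · log₁₀(0.05223)
= 58.80 · (-1.2821) = -75.39 mV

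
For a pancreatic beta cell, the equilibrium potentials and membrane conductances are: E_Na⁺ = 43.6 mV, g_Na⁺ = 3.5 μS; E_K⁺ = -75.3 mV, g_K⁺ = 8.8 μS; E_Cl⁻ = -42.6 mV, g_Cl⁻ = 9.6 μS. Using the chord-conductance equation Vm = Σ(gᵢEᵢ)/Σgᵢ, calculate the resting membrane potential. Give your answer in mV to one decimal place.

-42.0 mV

Σ gᵢEᵢ = 3.5·(43.6) + 8.8·(-75.3) + 9.6·(-42.6) = -919.00
Σ gᵢ = 3.5 + 8.8 + 9.6 = 21.9
Vm = -919.00 / 21.9 = -41.96 mV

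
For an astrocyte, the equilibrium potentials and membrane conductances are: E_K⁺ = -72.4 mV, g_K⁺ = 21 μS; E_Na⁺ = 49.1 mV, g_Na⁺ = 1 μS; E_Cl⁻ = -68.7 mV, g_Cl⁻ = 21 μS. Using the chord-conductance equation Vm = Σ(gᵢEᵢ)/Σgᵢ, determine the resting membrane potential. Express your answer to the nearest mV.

Σ gᵢEᵢ = 21·(-72.4) + 1·(49.1) + 21·(-68.7) = -2914.00
Σ gᵢ = 21 + 1 + 21 = 43
Vm = -2914.00 / 43 = -67.77 mV

-68 mV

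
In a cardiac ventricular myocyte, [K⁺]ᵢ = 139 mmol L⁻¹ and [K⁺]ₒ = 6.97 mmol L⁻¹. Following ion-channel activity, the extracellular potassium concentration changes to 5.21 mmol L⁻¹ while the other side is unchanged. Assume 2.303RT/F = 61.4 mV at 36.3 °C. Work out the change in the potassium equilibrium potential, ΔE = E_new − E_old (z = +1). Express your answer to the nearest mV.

E_old = (61.4/1)·log₁₀(6.97/139) = -79.81 mV
E_new = (61.4/1)·log₁₀(5.21/139) = -87.57 mV
ΔE = -87.57 − (-79.81) = -7.76 mV

-8 mV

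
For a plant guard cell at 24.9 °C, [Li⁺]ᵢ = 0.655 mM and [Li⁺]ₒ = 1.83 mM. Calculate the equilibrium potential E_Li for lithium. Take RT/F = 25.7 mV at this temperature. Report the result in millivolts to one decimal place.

E = (25.7/z) · ln([Li⁺]_out/[Li⁺]_in) with z = +1.
= (25.7/1) · ln(1.83/0.655) = 25.70 · ln(2.794)
= 25.70 · (1.0274) = 26.41 mV

26.4 mV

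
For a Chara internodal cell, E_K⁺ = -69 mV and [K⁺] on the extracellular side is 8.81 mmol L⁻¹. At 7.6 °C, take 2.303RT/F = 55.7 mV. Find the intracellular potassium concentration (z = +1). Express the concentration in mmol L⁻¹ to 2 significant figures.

150 mmol L⁻¹

Nernst: E = (55.7/1) · log₁₀([out]/[in]), so log₁₀([out]/[in]) = -69.0 × 1 / 55.7 = -1.2388.
[out]/[in] = 10^(-1.2388) = 0.05771.
[in] = 8.81 / 0.05771 = 152.7 mmol L⁻¹.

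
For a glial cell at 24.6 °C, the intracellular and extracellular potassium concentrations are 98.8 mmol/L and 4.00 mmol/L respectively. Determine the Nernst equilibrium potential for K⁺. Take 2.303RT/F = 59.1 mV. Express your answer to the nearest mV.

-82 mV

E = (59.1/z) · log₁₀([K⁺]_out/[K⁺]_in) with z = +1.
= (59.1/1) · log₁₀(4.00/98.8) = 59.10 · log₁₀(0.04049)
= 59.10 · (-1.3927) = -82.31 mV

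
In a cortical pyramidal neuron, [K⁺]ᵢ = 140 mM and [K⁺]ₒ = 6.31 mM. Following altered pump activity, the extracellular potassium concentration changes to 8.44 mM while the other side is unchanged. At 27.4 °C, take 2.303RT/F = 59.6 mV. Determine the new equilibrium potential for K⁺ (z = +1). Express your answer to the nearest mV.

-73 mV

After the shift: [K⁺]_out = 8.44, [K⁺]_in = 140 mM.
E_new = (59.6/1)·log₁₀(8.44/140) = 59.60 · (-1.2198) = -72.70 mV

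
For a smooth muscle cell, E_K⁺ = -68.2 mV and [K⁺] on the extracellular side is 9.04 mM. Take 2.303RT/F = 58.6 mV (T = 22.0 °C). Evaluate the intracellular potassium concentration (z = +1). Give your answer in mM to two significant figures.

Nernst: E = (58.6/1) · log₁₀([out]/[in]), so log₁₀([out]/[in]) = -68.2 × 1 / 58.6 = -1.1638.
[out]/[in] = 10^(-1.1638) = 0.06858.
[in] = 9.04 / 0.06858 = 131.8 mM.

130 mM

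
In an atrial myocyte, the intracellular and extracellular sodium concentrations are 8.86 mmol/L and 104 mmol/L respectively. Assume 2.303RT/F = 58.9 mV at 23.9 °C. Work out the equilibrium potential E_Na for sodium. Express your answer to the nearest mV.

63 mV

E = (58.9/z) · log₁₀([Na⁺]_out/[Na⁺]_in) with z = +1.
= (58.9/1) · log₁₀(104/8.86) = 58.90 · log₁₀(11.74)
= 58.90 · (1.0696) = 63.00 mV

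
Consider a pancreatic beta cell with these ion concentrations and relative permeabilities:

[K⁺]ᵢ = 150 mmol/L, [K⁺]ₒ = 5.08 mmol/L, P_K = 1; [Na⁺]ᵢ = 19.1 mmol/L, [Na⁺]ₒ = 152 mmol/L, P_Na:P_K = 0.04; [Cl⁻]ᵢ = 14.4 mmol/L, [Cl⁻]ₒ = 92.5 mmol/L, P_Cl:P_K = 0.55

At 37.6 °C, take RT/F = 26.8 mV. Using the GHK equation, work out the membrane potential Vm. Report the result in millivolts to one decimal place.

-63.2 mV

Vm = 26.8 · ln[(Σ P·[cation]ₒ + Σ P·[anion]ᵢ) / (Σ P·[cation]ᵢ + Σ P·[anion]ₒ)]
Numerator = 1×5.08 + 0.04×152 + 0.55×14.4 = 19.08
Denominator = 1×150 + 0.04×19.1 + 0.55×92.5 = 201.6
Vm = 26.8 · ln(0.094625) = 26.8 × (-2.3578) = -63.19 mV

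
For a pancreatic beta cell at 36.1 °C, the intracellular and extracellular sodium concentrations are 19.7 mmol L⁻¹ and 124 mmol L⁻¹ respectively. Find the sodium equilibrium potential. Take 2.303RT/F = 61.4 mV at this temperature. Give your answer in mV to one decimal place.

49.1 mV

E = (61.4/z) · log₁₀([Na⁺]_out/[Na⁺]_in) with z = +1.
= (61.4/1) · log₁₀(124/19.7) = 61.40 · log₁₀(6.294)
= 61.40 · (0.7990) = 49.06 mV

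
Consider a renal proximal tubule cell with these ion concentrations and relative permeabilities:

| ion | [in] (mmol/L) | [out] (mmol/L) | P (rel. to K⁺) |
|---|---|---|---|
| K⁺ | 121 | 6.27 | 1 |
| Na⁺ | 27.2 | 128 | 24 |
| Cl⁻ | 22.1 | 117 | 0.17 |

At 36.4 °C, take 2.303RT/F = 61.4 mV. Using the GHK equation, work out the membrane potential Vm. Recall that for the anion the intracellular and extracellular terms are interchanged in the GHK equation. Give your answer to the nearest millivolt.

36 mV

Vm = 61.4 · log₁₀[(Σ P·[cation]ₒ + Σ P·[anion]ᵢ) / (Σ P·[cation]ᵢ + Σ P·[anion]ₒ)]
Numerator = 1×6.27 + 24×128 + 0.17×22.1 = 3082
Denominator = 1×121 + 24×27.2 + 0.17×117 = 793.7
Vm = 61.4 · log₁₀(3.8832) = 61.4 × (0.5892) = 36.18 mV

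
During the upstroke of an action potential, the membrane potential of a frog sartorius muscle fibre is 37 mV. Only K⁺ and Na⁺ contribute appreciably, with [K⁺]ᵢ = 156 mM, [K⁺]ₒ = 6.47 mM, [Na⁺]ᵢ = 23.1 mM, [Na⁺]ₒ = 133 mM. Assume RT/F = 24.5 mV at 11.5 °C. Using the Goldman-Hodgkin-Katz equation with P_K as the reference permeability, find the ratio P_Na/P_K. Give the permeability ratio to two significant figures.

25

Let α = P_Na/P_K. GHK: Vm = 24.5·ln[(Kₒ + α·Naₒ)/(Kᵢ + α·Naᵢ)].
e^(Vm/24.5) = e^(37.0/24.5) = 4.5277
So 4.5277·(Kᵢ + α·Naᵢ) = Kₒ + α·Naₒ → α = (4.5277·156.0 − 6.47) / (133.0 − 4.5277·23.1)
α = (706.3 − 6.47) / (133.0 − 104.6) = 699.8/28.41 = 24.63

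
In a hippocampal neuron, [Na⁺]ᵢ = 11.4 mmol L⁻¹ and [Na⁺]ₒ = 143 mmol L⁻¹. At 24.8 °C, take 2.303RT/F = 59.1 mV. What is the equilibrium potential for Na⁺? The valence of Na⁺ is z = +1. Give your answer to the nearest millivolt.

E = (59.1/z) · log₁₀([Na⁺]_out/[Na⁺]_in) with z = +1.
= (59.1/1) · log₁₀(143/11.4) = 59.10 · log₁₀(12.54)
= 59.10 · (1.0984) = 64.92 mV

65 mV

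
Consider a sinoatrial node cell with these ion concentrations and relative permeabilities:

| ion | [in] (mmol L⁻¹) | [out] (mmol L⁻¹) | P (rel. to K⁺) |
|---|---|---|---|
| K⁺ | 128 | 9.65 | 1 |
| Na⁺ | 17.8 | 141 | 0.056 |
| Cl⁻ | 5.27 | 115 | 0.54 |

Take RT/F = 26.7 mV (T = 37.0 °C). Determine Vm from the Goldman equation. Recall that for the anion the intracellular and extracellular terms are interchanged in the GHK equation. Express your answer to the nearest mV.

Vm = 26.7 · ln[(Σ P·[cation]ₒ + Σ P·[anion]ᵢ) / (Σ P·[cation]ᵢ + Σ P·[anion]ₒ)]
Numerator = 1×9.65 + 0.056×141 + 0.54×5.27 = 20.39
Denominator = 1×128 + 0.056×17.8 + 0.54×115 = 191.1
Vm = 26.7 · ln(0.10671) = 26.7 × (-2.2376) = -59.75 mV

-60 mV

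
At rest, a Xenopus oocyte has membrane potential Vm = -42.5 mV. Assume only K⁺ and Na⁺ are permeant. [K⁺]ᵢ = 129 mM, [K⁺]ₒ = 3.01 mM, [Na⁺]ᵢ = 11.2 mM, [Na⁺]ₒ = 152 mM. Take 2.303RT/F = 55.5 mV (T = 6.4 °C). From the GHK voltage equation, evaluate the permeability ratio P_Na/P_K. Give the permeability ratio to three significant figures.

Let α = P_Na/P_K. GHK: Vm = 55.5·log₁₀[(Kₒ + α·Naₒ)/(Kᵢ + α·Naᵢ)].
10^(Vm/55.5) = 10^(-42.5/55.5) = 0.17149
So 0.17149·(Kᵢ + α·Naᵢ) = Kₒ + α·Naₒ → α = (0.17149·129.0 − 3.01) / (152.0 − 0.17149·11.2)
α = (22.12 − 3.01) / (152.0 − 1.921) = 19.11/150.1 = 0.1273

0.127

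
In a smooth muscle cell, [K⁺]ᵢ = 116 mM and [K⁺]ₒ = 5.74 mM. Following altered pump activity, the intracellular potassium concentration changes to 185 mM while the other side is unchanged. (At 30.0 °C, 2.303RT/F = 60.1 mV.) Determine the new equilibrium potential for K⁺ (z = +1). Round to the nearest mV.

After the shift: [K⁺]_out = 5.74, [K⁺]_in = 185 mM.
E_new = (60.1/1)·log₁₀(5.74/185) = 60.10 · (-1.5083) = -90.65 mV

-91 mV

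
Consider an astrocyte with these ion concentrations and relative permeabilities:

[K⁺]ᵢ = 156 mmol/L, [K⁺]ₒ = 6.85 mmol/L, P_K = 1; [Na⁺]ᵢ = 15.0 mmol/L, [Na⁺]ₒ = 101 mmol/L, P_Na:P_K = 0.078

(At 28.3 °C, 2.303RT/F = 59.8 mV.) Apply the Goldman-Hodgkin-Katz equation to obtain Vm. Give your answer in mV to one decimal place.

Vm = 59.8 · log₁₀[(Σ P·[cation]ₒ + Σ P·[anion]ᵢ) / (Σ P·[cation]ᵢ + Σ P·[anion]ₒ)]
Numerator = 1×6.85 + 0.078×101 = 14.73
Denominator = 1×156 + 0.078×15.0 = 157.2
Vm = 59.8 · log₁₀(0.093707) = 59.8 × (-1.0282) = -61.49 mV

-61.5 mV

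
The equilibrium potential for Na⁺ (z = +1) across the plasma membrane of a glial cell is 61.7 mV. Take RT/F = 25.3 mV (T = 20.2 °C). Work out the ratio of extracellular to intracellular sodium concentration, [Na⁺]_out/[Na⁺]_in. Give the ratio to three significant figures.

11.5

ln([out]/[in]) = E·z/(25.3) = 61.7 × 1 / 25.3 = 2.4387
[out]/[in] = e^(2.4387) = 11.46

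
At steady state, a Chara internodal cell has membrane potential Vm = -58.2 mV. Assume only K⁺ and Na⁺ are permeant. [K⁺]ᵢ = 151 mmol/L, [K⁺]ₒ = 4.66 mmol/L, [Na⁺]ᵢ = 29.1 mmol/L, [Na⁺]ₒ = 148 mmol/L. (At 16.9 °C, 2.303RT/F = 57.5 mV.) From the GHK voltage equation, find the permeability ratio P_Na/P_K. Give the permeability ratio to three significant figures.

Let α = P_Na/P_K. GHK: Vm = 57.5·log₁₀[(Kₒ + α·Naₒ)/(Kᵢ + α·Naᵢ)].
10^(Vm/57.5) = 10^(-58.2/57.5) = 0.097236
So 0.097236·(Kᵢ + α·Naᵢ) = Kₒ + α·Naₒ → α = (0.097236·151.0 − 4.66) / (148.0 − 0.097236·29.1)
α = (14.68 − 4.66) / (148.0 − 2.83) = 10.02/145.2 = 0.06904

0.0690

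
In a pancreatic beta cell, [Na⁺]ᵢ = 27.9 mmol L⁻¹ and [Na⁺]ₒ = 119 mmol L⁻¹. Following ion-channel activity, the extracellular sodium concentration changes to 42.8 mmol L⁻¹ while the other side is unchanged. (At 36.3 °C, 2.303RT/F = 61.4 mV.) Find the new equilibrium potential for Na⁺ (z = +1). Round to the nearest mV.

11 mV

After the shift: [Na⁺]_out = 42.8, [Na⁺]_in = 27.9 mmol L⁻¹.
E_new = (61.4/1)·log₁₀(42.8/27.9) = 61.40 · (0.1858) = 11.41 mV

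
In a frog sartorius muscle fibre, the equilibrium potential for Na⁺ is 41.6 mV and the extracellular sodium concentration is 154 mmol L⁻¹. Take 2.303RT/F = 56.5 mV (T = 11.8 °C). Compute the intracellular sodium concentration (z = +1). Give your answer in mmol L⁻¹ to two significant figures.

28 mmol L⁻¹

Nernst: E = (56.5/1) · log₁₀([out]/[in]), so log₁₀([out]/[in]) = 41.6 × 1 / 56.5 = 0.7363.
[out]/[in] = 10^(0.7363) = 5.449.
[in] = 154 / 5.449 = 28.26 mmol L⁻¹.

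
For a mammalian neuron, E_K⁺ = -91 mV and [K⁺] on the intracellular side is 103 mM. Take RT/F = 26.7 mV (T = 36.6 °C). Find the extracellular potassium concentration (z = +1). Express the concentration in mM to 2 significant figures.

Nernst: E = (26.7/1) · ln([out]/[in]), so ln([out]/[in]) = -91.0 × 1 / 26.7 = -3.4082.
[out]/[in] = e^(-3.4082) = 0.0331.
[out] = 0.0331 × 103 = 3.409 mM.

3.4 mM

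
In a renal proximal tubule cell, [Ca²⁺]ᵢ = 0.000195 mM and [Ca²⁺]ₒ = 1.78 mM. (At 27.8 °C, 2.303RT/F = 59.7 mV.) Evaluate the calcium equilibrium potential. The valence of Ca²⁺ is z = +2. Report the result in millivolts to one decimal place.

E = (59.7/z) · log₁₀([Ca²⁺]_out/[Ca²⁺]_in) with z = +2.
= (59.7/2) · log₁₀(1.78/0.000195) = 29.85 · log₁₀(9128)
= 29.85 · (3.9604) = 118.22 mV

118.2 mV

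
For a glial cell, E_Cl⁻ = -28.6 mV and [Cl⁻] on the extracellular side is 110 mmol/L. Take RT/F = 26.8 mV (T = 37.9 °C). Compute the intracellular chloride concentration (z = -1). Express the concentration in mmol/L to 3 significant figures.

Nernst: E = (26.8/-1) · ln([out]/[in]), so ln([out]/[in]) = -28.6 × -1 / 26.8 = 1.0672.
[out]/[in] = e^(1.0672) = 2.907.
[in] = 110 / 2.907 = 37.84 mmol/L.

37.8 mmol/L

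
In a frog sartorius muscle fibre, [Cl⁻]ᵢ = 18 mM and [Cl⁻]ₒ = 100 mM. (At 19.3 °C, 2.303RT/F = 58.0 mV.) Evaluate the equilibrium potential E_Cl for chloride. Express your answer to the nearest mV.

E = (58.0/z) · log₁₀([Cl⁻]_out/[Cl⁻]_in) with z = -1.
For an anion, dividing by z = -1 reverses the sign.
= (58.0/-1) · log₁₀(100/18) = -58.00 · log₁₀(5.556)
= -58.00 · (0.7447) = -43.19 mV

-43 mV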